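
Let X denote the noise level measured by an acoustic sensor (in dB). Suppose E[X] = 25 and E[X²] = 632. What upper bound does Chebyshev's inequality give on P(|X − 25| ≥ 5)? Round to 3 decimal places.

0.280

Var(X) = E[X²] − (E[X])² = 632 − 625 = 7.
Chebyshev's inequality: P(|X − μ| ≥ t) ≤ Var(X)/t² = 7/25 = 0.2800.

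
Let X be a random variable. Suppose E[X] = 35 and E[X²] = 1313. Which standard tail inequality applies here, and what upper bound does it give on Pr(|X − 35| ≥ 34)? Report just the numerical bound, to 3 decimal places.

0.076

The first two moments determine the variance, so Chebyshev's inequality is the sharpest standard bound available.
Var(X) = E[X²] − (E[X])² = 1313 − 1225 = 88.
Chebyshev's inequality: Pr(|X − μ| ≥ t) ≤ Var(X)/t² = 88/1156 = 0.0761.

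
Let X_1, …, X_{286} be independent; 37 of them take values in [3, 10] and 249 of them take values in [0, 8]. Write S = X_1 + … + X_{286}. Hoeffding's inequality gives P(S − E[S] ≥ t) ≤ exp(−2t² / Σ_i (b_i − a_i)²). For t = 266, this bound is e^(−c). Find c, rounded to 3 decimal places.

Σ(b_i − a_i)² = 37·7² + 249·8² = 17749.
c = 2t² / 17749 = 2·266² / 17749 = 7.9730.

7.973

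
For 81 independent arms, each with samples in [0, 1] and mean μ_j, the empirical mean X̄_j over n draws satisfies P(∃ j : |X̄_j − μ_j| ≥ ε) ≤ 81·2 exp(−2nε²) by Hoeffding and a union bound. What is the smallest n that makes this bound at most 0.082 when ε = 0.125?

243

Need 2·81·exp(−2nε²) ≤ 0.082, i.e. exp(−2nε²) ≤ 0.082/162.
So 2nε² ≥ ln(162/0.082) = 7.588632.
Hence n ≥ 7.588632/(2·0.125²) = 242.836.
The smallest integer n is 243.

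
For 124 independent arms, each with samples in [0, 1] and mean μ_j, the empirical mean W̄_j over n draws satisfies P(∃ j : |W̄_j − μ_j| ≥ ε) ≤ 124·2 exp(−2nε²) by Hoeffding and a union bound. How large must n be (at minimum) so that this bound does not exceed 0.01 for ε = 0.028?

6454

Need 2·124·exp(−2nε²) ≤ 0.01, i.e. exp(−2nε²) ≤ 0.01/248.
So 2nε² ≥ ln(248/0.01) = 10.118599.
Hence n ≥ 10.118599/(2·0.028²) = 6453.188.
The smallest integer n is 6454.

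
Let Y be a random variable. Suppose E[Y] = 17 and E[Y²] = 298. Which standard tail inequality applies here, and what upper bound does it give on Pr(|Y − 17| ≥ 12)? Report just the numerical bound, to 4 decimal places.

The first two moments determine the variance, so Chebyshev's inequality is the sharpest standard bound available.
Var(Y) = E[Y²] − (E[Y])² = 298 − 289 = 9.
Chebyshev's inequality: Pr(|Y − μ| ≥ t) ≤ Var(Y)/t² = 9/144 = 0.0625.

0.0625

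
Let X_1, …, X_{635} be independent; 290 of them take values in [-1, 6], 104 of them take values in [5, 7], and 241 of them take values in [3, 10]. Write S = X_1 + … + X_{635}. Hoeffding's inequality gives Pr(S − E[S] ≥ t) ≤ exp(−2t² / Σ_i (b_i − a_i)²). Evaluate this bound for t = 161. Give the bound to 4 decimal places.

Σ(b_i − a_i)² = 290·7² + 104·2² + 241·7² = 26435.
Exponent = 2·161² / 26435 = 1.96111.
Bound = exp(−1.96111) = 0.14070.

0.1407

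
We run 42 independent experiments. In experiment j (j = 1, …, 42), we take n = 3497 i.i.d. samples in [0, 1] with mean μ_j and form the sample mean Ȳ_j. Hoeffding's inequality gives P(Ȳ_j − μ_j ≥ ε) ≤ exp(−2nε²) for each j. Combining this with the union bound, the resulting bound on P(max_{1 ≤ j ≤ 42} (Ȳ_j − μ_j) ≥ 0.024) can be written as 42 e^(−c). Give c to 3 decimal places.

Union bound over the 42 events: P(max_{1 ≤ j ≤ 42} (Ȳ_j − μ_j) ≥ 0.024) ≤ 42·exp(−2nε²) = 42 exp(−2·3497·0.024²).
So c = 2·3497·0.024² = 4.0285.

4.029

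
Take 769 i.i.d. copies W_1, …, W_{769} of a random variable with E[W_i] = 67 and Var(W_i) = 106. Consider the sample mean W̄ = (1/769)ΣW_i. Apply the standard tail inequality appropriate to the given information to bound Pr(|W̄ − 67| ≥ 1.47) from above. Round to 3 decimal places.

0.064

With mean and variance of each term known, Chebyshev's inequality bounds the deviation of the sum (or sample mean).
Var(W̄) = Var(W_i)/n = 106/769 = 0.13784.
Chebyshev: Pr(|W̄ − 67| ≥ 1.47) ≤ Var(W̄)/(1.47)² = 106/(769·1.47²) = 0.0638.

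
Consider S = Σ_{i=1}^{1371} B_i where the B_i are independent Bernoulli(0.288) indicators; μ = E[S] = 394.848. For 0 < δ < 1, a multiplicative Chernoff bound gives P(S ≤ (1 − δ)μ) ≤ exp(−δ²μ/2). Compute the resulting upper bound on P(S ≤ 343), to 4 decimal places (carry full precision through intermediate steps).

0.0332

Write 343 = (1 − δ)μ, so δ = 1 − 343/394.848 = 0.1313113…
Then the exponent is δ²μ/2 = (μ − 343)²/(2μ) = 3.404114.
Bound = exp(−3.404114) = 0.03324.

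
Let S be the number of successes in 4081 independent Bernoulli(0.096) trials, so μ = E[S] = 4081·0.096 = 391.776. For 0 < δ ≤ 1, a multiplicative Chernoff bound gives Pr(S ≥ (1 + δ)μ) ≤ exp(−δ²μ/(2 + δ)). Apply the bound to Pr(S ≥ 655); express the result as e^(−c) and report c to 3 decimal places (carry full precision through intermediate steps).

66.191

Write 655 = (1 + δ)μ, so δ = 655/391.776 − 1 = 0.6718737…
Then the exponent is δ²μ/(2 + δ) = (655 − μ)² / (μ·(2 + δ)) = 66.190736.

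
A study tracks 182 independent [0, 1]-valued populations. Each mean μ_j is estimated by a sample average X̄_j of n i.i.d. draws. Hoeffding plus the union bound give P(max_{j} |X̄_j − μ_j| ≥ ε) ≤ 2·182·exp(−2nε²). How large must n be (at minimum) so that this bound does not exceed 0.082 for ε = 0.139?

Need 2·182·exp(−2nε²) ≤ 0.082, i.e. exp(−2nε²) ≤ 0.082/364.
So 2nε² ≥ ln(364/0.082) = 8.398190.
Hence n ≥ 8.398190/(2·0.139²) = 217.333.
The smallest integer n is 218.

218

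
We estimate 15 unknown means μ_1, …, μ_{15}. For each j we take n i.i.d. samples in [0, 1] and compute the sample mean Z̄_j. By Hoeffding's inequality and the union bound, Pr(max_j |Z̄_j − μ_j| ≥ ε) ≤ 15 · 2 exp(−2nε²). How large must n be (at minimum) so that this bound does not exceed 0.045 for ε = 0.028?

4147

Need 2·15·exp(−2nε²) ≤ 0.045, i.e. exp(−2nε²) ≤ 0.045/30.
So 2nε² ≥ ln(30/0.045) = 6.502290.
Hence n ≥ 6.502290/(2·0.028²) = 4146.869.
The smallest integer n is 4147.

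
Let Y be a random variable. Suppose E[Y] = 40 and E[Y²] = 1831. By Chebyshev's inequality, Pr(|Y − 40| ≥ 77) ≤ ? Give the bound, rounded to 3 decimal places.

Var(Y) = E[Y²] − (E[Y])² = 1831 − 1600 = 231.
Chebyshev's inequality: Pr(|Y − μ| ≥ t) ≤ Var(Y)/t² = 231/5929 = 0.0390.

0.039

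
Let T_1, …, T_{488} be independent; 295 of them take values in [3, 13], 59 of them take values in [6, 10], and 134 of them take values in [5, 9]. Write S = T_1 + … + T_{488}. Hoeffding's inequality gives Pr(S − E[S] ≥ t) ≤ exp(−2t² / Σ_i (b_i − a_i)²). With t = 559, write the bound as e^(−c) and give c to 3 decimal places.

19.178

Σ(b_i − a_i)² = 295·10² + 59·4² + 134·4² = 32588.
c = 2t² / 32588 = 2·559² / 32588 = 19.1777.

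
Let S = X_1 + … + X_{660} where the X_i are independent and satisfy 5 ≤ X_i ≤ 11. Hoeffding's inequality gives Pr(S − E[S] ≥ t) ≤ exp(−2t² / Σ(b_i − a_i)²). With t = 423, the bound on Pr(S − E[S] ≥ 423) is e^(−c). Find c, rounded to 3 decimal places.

15.061

Σ(b_i − a_i)² = 660·(6)² = 23760.
c = 2t²/23760 = 2·423²/23760 = 15.0614.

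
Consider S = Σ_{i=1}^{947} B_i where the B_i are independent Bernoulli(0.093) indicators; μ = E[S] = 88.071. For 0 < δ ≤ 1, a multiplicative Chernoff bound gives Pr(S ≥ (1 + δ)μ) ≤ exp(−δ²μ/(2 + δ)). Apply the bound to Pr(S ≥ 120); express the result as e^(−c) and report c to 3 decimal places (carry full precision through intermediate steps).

Write 120 = (1 + δ)μ, so δ = 120/88.071 − 1 = 0.362537…
Then the exponent is δ²μ/(2 + δ) = (120 − μ)² / (μ·(2 + δ)) = 4.899583.

4.900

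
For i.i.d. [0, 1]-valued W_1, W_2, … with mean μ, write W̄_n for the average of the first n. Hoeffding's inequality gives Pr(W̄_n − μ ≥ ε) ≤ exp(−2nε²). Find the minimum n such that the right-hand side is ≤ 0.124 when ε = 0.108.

Require exp(−2nε²) ≤ 0.124, i.e. 2nε² ≥ ln(1/0.124) = 2.087474.
So n ≥ 2.087474 / (2·0.108²) = 89.484.
The smallest integer n is 90.

90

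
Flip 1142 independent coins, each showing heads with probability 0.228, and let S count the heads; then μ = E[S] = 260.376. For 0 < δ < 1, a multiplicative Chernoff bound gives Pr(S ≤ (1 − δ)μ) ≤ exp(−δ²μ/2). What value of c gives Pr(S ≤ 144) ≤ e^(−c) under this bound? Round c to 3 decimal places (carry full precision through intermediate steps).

26.007

Write 144 = (1 − δ)μ, so δ = 1 − 144/260.376 = 0.4469536…
Then the exponent is δ²μ/2 = (μ − 144)²/(2μ) = 26.007338.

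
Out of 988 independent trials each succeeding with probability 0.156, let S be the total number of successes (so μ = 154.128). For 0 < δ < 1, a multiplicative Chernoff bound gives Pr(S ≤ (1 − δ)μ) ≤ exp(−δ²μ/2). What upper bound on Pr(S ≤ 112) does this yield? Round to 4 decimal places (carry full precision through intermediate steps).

Write 112 = (1 − δ)μ, so δ = 1 − 112/154.128 = 0.2733313…
Then the exponent is δ²μ/2 = (μ − 112)²/(2μ) = 5.757450.
Bound = exp(−5.757450) = 0.00316.

0.0032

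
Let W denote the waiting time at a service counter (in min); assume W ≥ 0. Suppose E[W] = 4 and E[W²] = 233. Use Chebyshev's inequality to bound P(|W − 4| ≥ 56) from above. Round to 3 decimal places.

0.069

Var(W) = E[W²] − (E[W])² = 233 − 16 = 217.
Chebyshev's inequality: P(|W − μ| ≥ t) ≤ Var(W)/t² = 217/3136 = 0.0692.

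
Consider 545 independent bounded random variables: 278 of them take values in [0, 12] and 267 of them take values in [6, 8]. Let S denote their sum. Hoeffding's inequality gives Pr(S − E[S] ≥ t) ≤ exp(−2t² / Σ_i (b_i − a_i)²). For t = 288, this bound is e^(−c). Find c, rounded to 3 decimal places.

4.036

Σ(b_i − a_i)² = 278·12² + 267·2² = 41100.
c = 2t² / 41100 = 2·288² / 41100 = 4.0362.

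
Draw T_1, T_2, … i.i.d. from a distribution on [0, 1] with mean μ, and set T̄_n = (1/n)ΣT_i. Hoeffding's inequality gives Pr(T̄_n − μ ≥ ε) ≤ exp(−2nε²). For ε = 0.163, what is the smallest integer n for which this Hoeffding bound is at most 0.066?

52

Require exp(−2nε²) ≤ 0.066, i.e. 2nε² ≥ ln(1/0.066) = 2.718101.
So n ≥ 2.718101 / (2·0.163²) = 51.152.
The smallest integer n is 52.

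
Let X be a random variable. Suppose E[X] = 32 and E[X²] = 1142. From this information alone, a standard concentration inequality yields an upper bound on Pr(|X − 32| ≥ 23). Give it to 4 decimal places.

The first two moments determine the variance, so Chebyshev's inequality is the sharpest standard bound available.
Var(X) = E[X²] − (E[X])² = 1142 − 1024 = 118.
Chebyshev's inequality: Pr(|X − μ| ≥ t) ≤ Var(X)/t² = 118/529 = 0.2231.

0.2231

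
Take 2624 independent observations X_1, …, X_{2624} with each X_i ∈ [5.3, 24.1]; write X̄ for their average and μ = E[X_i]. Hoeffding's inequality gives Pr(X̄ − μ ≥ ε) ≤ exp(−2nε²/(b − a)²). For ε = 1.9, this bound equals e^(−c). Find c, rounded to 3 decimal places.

53.603

c = 2nε²/(b − a)² = 2·2624·1.9² / 18.8² = 53.6025.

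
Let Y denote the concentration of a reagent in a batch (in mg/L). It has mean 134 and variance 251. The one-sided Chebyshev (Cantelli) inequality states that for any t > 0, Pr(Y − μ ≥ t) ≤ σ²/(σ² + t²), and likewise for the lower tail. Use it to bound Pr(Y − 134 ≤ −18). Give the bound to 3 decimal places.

Here σ² = 251 and t = 18, so σ² + t² = 575.
Cantelli's bound: 251/575 = 0.4365.

0.437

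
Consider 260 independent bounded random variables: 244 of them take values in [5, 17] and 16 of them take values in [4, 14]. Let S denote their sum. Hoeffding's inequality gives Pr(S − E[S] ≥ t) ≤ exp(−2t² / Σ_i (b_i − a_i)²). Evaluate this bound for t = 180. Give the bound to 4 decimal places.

Σ(b_i − a_i)² = 244·12² + 16·10² = 36736.
Exponent = 2·180² / 36736 = 1.76394.
Bound = exp(−1.76394) = 0.17137.

0.1714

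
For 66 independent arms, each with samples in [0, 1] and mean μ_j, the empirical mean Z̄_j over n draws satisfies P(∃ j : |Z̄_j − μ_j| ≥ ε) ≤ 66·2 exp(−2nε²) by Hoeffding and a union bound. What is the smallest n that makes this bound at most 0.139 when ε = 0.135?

189

Need 2·66·exp(−2nε²) ≤ 0.139, i.e. exp(−2nε²) ≤ 0.139/132.
So 2nε² ≥ ln(132/0.139) = 6.856083.
Hence n ≥ 6.856083/(2·0.135²) = 188.096.
The smallest integer n is 189.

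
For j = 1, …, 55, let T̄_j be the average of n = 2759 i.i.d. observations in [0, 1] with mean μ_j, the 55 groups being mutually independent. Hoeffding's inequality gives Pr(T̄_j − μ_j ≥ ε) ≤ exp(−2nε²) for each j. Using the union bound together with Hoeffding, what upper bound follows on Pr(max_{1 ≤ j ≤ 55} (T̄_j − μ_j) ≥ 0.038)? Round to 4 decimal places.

Per-experiment Hoeffding bound: exp(−2·2759·0.038²) = exp(−7.96799) = 0.00034637.
Union bound over 55 events: 55·0.00034637 = 0.01905.

0.0191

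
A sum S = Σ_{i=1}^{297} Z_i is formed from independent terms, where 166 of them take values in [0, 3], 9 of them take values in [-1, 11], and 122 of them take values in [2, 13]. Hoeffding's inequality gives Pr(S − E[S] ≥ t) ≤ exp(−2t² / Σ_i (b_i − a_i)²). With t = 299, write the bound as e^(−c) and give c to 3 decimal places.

10.187

Σ(b_i − a_i)² = 166·3² + 9·12² + 122·11² = 17552.
c = 2t² / 17552 = 2·299² / 17552 = 10.1870.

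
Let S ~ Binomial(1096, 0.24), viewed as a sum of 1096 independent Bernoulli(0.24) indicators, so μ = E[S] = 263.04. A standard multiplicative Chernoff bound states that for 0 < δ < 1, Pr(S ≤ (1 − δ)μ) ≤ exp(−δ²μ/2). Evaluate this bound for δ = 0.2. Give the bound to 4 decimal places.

0.0052

Exponent = δ²μ/2 = 0.2²·263.04/2 = 5.2608.
Bound = exp(−5.2608) = 0.00519.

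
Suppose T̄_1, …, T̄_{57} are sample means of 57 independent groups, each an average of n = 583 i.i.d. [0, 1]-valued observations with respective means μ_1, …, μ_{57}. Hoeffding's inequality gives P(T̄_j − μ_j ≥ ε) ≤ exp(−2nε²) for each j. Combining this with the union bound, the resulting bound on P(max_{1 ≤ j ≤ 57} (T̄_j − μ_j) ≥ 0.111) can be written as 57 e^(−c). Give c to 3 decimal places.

Union bound over the 57 events: P(max_{1 ≤ j ≤ 57} (T̄_j − μ_j) ≥ 0.111) ≤ 57·exp(−2nε²) = 57 exp(−2·583·0.111²).
So c = 2·583·0.111² = 14.3663.

14.366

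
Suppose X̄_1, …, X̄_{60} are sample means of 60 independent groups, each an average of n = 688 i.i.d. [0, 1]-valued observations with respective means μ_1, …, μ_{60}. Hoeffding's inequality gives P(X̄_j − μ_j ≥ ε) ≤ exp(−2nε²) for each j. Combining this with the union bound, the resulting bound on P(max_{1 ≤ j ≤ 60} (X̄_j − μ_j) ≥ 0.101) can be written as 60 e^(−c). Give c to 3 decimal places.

14.037

Union bound over the 60 events: P(max_{1 ≤ j ≤ 60} (X̄_j − μ_j) ≥ 0.101) ≤ 60·exp(−2nε²) = 60 exp(−2·688·0.101²).
So c = 2·688·0.101² = 14.0366.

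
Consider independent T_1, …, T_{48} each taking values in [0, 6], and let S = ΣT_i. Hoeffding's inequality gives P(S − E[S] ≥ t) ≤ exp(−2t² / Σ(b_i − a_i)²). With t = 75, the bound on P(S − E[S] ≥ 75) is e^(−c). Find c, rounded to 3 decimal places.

6.510

Σ(b_i − a_i)² = 48·(6)² = 1728.
c = 2t²/1728 = 2·75²/1728 = 6.5104.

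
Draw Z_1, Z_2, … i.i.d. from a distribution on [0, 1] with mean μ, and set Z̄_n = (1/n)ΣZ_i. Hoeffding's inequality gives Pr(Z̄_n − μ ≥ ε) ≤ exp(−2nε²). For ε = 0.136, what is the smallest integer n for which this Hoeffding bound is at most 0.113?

59

Require exp(−2nε²) ≤ 0.113, i.e. 2nε² ≥ ln(1/0.113) = 2.180367.
So n ≥ 2.180367 / (2·0.136²) = 58.942.
The smallest integer n is 59.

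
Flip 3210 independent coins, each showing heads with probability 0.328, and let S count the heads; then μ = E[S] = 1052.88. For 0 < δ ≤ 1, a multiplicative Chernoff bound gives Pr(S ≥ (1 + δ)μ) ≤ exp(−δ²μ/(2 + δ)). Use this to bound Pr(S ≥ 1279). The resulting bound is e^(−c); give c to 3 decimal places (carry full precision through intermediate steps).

21.927

Write 1279 = (1 + δ)μ, so δ = 1279/1052.88 − 1 = 0.2147633…
Then the exponent is δ²μ/(2 + δ) = (1279 − μ)² / (μ·(2 + δ)) = 21.926623.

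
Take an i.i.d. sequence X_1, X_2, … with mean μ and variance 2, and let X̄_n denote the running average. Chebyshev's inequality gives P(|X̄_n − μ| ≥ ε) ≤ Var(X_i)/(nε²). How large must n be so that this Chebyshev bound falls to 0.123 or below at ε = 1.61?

Require 2/(n·1.61²) ≤ 0.123, i.e. n ≥ 2/(0.123·1.61²) = 6.273.
The smallest integer n is 7.

7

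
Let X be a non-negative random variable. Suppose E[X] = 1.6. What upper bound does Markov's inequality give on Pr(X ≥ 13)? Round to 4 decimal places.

0.1231

Markov's inequality: for a non-negative random variable, Pr(X ≥ a) ≤ E[X]/a.
Here E[X] = 1.6 and a = 13, so the bound is 1.6/13 = 0.1231.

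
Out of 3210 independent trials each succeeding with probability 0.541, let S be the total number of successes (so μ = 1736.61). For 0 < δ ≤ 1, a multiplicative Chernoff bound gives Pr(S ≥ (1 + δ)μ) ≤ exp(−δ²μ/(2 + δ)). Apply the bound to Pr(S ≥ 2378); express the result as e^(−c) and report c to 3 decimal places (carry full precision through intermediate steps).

99.981

Write 2378 = (1 + δ)μ, so δ = 2378/1736.61 − 1 = 0.3693345…
Then the exponent is δ²μ/(2 + δ) = (2378 − μ)² / (μ·(2 + δ)) = 99.980589.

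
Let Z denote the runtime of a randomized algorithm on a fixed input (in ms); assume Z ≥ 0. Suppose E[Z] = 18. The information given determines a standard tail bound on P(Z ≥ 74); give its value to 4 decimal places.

0.2432

Only the mean of a non-negative variable is known, so Markov's inequality is the applicable tail bound.
Markov's inequality: for a non-negative random variable, P(Z ≥ a) ≤ E[Z]/a.
Here E[Z] = 18 and a = 74, so the bound is 18/74 = 0.2432.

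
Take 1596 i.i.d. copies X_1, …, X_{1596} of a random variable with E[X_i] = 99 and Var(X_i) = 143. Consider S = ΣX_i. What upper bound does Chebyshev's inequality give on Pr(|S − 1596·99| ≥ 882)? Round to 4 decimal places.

0.2934

Var(S) = n·Var(X_i) = 1596·143 = 228228.
Chebyshev: Pr(|S − 1596·99| ≥ 882) ≤ Var(S)/882² = 228228/777924 = 0.2934.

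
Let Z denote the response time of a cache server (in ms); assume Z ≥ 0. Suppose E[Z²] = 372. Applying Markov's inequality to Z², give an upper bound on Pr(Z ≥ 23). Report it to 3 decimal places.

0.703

Since Z ≥ 0, the event {Z ≥ 23} is the same as {Z² ≥ 529}.
Markov's inequality applied to Z² gives Pr(Z² ≥ 529) ≤ E[Z²]/529 = 372/529 = 0.7032.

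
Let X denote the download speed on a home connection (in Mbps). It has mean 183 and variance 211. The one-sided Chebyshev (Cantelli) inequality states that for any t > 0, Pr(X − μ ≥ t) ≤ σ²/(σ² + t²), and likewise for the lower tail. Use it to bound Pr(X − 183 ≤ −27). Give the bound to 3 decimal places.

Here σ² = 211 and t = 27, so σ² + t² = 940.
Cantelli's bound: 211/940 = 0.2245.

0.224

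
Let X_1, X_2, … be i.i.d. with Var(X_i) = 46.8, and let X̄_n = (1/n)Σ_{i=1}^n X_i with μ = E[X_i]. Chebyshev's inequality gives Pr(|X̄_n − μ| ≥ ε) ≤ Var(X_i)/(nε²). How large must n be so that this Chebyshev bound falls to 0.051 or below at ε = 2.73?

Require 46.8/(n·2.73²) ≤ 0.051, i.e. n ≥ 46.8/(0.051·2.73²) = 123.126.
The smallest integer n is 124.

124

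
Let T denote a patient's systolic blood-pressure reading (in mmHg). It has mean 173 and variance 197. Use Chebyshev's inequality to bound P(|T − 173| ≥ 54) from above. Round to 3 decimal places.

Chebyshev: P(|T − μ| ≥ t) ≤ Var(T)/t².
Bound = 197 / 2916 = 0.0676.

0.068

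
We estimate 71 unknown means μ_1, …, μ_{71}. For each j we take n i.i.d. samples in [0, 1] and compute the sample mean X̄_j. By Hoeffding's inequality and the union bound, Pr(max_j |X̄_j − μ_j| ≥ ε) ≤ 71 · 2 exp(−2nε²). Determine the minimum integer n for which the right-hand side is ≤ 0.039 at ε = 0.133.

Need 2·71·exp(−2nε²) ≤ 0.039, i.e. exp(−2nε²) ≤ 0.039/142.
So 2nε² ≥ ln(142/0.039) = 8.200021.
Hence n ≥ 8.200021/(2·0.133²) = 231.783.
The smallest integer n is 232.

232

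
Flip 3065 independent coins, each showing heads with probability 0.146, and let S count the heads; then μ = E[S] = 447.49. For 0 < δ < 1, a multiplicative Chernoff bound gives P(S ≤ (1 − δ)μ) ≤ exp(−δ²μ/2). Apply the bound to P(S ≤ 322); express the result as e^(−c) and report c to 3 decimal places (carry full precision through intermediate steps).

Write 322 = (1 − δ)μ, so δ = 1 − 322/447.49 = 0.2804308…
Then the exponent is δ²μ/2 = (μ − 322)²/(2μ) = 17.595634.

17.596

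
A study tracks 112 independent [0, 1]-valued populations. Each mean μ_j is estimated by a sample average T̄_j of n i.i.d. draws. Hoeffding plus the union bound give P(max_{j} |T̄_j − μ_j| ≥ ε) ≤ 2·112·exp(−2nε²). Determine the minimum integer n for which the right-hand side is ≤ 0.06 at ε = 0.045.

2031

Need 2·112·exp(−2nε²) ≤ 0.06, i.e. exp(−2nε²) ≤ 0.06/224.
So 2nε² ≥ ln(224/0.06) = 8.225057.
Hence n ≥ 8.225057/(2·0.045²) = 2030.878.
The smallest integer n is 2031.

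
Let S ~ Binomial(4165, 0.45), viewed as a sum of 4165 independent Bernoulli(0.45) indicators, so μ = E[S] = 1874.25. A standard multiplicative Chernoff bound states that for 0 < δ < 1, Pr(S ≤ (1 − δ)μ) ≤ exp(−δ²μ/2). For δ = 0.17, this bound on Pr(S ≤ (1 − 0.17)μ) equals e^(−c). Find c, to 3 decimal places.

27.083

c = δ²μ/2 = 0.17²·1874.25/2 = 27.0829.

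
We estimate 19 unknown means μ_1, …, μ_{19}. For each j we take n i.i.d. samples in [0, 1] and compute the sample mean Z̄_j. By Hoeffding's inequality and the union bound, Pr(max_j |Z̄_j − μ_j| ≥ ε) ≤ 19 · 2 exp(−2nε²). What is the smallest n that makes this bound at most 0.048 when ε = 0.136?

Need 2·19·exp(−2nε²) ≤ 0.048, i.e. exp(−2nε²) ≤ 0.048/38.
So 2nε² ≥ ln(38/0.048) = 6.674140.
Hence n ≥ 6.674140/(2·0.136²) = 180.421.
The smallest integer n is 181.

181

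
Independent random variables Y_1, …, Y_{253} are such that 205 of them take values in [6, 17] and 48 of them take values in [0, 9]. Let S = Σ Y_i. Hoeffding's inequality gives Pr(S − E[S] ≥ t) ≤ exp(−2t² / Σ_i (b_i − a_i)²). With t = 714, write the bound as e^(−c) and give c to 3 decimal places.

35.535

Σ(b_i − a_i)² = 205·11² + 48·9² = 28693.
c = 2t² / 28693 = 2·714² / 28693 = 35.5345.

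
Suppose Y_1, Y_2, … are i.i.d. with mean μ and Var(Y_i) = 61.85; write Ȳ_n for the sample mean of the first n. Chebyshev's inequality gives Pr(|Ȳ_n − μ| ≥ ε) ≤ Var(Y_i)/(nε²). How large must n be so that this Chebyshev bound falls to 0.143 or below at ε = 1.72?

147

Require 61.85/(n·1.72²) ≤ 0.143, i.e. n ≥ 61.85/(0.143·1.72²) = 146.200.
The smallest integer n is 147.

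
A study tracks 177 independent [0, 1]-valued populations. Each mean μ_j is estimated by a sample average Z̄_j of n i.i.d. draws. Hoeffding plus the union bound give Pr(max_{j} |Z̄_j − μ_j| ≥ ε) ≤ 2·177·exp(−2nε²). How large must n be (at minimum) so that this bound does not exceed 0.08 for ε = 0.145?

200

Need 2·177·exp(−2nε²) ≤ 0.08, i.e. exp(−2nε²) ≤ 0.08/354.
So 2nε² ≥ ln(354/0.08) = 8.395026.
Hence n ≥ 8.395026/(2·0.145²) = 199.644.
The smallest integer n is 200.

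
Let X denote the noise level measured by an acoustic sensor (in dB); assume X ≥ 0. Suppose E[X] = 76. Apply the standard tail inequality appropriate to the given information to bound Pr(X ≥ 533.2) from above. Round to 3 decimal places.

0.143

Only the mean of a non-negative variable is known, so Markov's inequality is the applicable tail bound.
Markov's inequality: for a non-negative random variable, Pr(X ≥ a) ≤ E[X]/a.
Here E[X] = 76 and a = 533.2, so the bound is 76/533.2 = 0.1425.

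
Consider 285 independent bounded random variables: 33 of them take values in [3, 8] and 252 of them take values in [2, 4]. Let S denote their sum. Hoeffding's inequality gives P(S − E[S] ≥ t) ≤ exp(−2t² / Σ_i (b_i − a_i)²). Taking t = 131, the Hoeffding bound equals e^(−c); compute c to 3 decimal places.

18.724

Σ(b_i − a_i)² = 33·5² + 252·2² = 1833.
c = 2t² / 1833 = 2·131² / 1833 = 18.7245.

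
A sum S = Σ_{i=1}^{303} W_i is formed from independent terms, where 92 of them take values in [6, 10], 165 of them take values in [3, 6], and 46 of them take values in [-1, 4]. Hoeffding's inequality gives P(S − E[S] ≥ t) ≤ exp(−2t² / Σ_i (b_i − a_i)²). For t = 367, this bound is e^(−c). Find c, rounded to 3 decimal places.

Σ(b_i − a_i)² = 92·4² + 165·3² + 46·5² = 4107.
c = 2t² / 4107 = 2·367² / 4107 = 65.5900.

65.590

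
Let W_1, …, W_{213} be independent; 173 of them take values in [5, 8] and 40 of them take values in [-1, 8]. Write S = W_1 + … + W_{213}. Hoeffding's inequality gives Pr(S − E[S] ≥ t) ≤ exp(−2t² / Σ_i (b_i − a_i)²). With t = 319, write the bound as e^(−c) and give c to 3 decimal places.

42.427

Σ(b_i − a_i)² = 173·3² + 40·9² = 4797.
c = 2t² / 4797 = 2·319² / 4797 = 42.4269.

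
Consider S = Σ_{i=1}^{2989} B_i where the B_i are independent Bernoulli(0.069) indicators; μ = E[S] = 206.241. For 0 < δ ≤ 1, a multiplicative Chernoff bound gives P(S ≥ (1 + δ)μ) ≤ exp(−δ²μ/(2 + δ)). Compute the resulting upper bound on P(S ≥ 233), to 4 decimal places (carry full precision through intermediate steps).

Write 233 = (1 + δ)μ, so δ = 233/206.241 − 1 = 0.1297463…
Then the exponent is δ²μ/(2 + δ) = (233 − μ)² / (μ·(2 + δ)) = 1.630185.
Bound = exp(−1.630185) = 0.19589.

0.1959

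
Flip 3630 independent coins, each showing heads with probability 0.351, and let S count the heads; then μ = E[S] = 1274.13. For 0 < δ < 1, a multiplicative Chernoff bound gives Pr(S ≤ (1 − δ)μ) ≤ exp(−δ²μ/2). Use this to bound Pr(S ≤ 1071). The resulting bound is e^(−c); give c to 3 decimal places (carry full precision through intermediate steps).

16.192

Write 1071 = (1 − δ)μ, so δ = 1 − 1071/1274.13 = 0.1594264…
Then the exponent is δ²μ/2 = (μ − 1071)²/(2μ) = 16.192146.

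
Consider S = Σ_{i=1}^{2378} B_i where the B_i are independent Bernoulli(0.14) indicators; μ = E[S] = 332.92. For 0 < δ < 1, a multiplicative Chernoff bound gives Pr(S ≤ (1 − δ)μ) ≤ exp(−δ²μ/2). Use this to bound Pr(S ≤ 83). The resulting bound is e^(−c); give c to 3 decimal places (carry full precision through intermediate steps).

93.806

Write 83 = (1 − δ)μ, so δ = 1 − 83/332.92 = 0.7506909…
Then the exponent is δ²μ/2 = (μ − 83)²/(2μ) = 93.806329.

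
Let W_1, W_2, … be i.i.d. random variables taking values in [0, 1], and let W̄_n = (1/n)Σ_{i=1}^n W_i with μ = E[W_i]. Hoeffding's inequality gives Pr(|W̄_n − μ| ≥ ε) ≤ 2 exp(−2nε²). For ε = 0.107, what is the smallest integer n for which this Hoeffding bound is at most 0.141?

116

Require 2·exp(−2nε²) ≤ 0.141, i.e. 2nε² ≥ ln(2/0.141) = 2.652143.
So n ≥ 2.652143 / (2·0.107²) = 115.824.
The smallest integer n is 116.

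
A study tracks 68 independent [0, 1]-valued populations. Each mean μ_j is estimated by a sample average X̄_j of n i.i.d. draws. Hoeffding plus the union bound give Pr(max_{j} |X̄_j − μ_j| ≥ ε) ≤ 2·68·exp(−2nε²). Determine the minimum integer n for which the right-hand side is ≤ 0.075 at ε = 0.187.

Need 2·68·exp(−2nε²) ≤ 0.075, i.e. exp(−2nε²) ≤ 0.075/136.
So 2nε² ≥ ln(136/0.075) = 7.502922.
Hence n ≥ 7.502922/(2·0.187²) = 107.280.
The smallest integer n is 108.

108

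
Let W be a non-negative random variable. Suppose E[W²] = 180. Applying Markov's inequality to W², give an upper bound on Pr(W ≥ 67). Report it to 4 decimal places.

0.0401

Since W ≥ 0, the event {W ≥ 67} is the same as {W² ≥ 4489}.
Markov's inequality applied to W² gives Pr(W² ≥ 4489) ≤ E[W²]/4489 = 180/4489 = 0.0401.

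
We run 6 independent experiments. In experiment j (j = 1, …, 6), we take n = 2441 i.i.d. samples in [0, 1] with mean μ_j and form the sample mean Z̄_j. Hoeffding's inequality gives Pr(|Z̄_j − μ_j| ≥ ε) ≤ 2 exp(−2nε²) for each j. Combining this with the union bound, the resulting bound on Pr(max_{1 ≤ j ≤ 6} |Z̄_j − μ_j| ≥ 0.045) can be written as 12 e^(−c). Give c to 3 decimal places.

9.886

Union bound over the 6 events: Pr(max_{1 ≤ j ≤ 6} |Z̄_j − μ_j| ≥ 0.045) ≤ 6·2·exp(−2nε²) = 12 exp(−2·2441·0.045²).
So c = 2·2441·0.045² = 9.8860.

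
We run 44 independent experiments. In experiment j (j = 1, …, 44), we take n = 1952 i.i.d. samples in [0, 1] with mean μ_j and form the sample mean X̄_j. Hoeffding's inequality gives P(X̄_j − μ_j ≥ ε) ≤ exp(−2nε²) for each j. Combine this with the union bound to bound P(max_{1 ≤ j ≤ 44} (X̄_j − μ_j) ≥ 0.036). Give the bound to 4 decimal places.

0.2793

Per-experiment Hoeffding bound: exp(−2·1952·0.036²) = exp(−5.05958) = 0.0063482.
Union bound over 44 events: 44·0.0063482 = 0.27932.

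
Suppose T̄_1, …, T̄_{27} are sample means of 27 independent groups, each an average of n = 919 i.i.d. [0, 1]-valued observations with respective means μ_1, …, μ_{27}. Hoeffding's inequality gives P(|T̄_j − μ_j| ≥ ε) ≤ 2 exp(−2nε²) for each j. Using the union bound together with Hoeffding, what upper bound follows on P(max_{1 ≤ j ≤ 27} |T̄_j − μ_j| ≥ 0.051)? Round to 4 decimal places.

Per-experiment Hoeffding bound: 2·exp(−2·919·0.051²) = 2·exp(−4.78064) = 0.016781.
Union bound over 27 events: 27·0.016781 = 0.45309.

0.4531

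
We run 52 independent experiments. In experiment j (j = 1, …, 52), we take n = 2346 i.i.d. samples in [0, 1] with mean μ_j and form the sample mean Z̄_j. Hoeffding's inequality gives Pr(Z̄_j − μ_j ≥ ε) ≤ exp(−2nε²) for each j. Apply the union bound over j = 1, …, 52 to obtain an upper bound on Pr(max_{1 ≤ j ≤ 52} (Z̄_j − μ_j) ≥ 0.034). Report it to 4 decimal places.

0.2293

Per-experiment Hoeffding bound: exp(−2·2346·0.034²) = exp(−5.42395) = 0.0044097.
Union bound over 52 events: 52·0.0044097 = 0.22930.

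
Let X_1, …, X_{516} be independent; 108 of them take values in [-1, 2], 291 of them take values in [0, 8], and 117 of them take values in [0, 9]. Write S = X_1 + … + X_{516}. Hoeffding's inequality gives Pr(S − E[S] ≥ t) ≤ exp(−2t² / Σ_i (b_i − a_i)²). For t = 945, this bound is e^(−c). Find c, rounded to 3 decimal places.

61.433

Σ(b_i − a_i)² = 108·3² + 291·8² + 117·9² = 29073.
c = 2t² / 29073 = 2·945² / 29073 = 61.4333.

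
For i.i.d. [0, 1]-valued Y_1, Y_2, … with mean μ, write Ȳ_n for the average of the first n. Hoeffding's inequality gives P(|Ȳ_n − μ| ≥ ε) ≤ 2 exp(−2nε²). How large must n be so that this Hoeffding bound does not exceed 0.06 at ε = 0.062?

Require 2·exp(−2nε²) ≤ 0.06, i.e. 2nε² ≥ ln(2/0.06) = 3.506558.
So n ≥ 3.506558 / (2·0.062²) = 456.108.
The smallest integer n is 457.

457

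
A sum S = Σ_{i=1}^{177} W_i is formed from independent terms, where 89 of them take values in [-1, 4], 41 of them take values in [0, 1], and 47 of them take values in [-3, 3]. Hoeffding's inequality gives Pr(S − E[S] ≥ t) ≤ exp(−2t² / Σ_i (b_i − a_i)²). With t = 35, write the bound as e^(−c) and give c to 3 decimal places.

Σ(b_i − a_i)² = 89·5² + 41·1² + 47·6² = 3958.
c = 2t² / 3958 = 2·35² / 3958 = 0.6190.

0.619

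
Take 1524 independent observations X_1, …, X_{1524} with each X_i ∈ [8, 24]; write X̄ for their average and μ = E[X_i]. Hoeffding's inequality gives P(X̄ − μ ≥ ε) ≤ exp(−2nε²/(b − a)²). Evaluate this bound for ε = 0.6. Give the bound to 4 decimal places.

Exponent: 2nε²/(b − a)² = 2·1524·0.6² / 16² = 4.28625.
Bound = exp(−4.28625) = 0.01376.

0.0138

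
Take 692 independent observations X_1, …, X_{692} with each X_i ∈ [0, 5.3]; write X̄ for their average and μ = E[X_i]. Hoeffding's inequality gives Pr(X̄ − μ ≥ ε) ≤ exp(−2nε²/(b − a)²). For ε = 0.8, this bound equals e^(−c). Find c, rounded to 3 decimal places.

31.533

c = 2nε²/(b − a)² = 2·692·0.8² / 5.3² = 31.5329.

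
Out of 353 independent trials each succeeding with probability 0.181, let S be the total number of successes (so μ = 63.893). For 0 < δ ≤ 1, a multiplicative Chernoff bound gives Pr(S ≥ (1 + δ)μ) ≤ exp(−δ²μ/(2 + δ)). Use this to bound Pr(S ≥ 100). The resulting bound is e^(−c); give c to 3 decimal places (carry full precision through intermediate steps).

7.955

Write 100 = (1 + δ)μ, so δ = 100/63.893 − 1 = 0.5651167…
Then the exponent is δ²μ/(2 + δ) = (100 − μ)² / (μ·(2 + δ)) = 7.954674.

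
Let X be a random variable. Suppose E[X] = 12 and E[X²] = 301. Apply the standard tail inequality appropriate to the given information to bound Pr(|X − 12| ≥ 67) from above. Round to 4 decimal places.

The first two moments determine the variance, so Chebyshev's inequality is the sharpest standard bound available.
Var(X) = E[X²] − (E[X])² = 301 − 144 = 157.
Chebyshev's inequality: Pr(|X − μ| ≥ t) ≤ Var(X)/t² = 157/4489 = 0.0350.

0.0350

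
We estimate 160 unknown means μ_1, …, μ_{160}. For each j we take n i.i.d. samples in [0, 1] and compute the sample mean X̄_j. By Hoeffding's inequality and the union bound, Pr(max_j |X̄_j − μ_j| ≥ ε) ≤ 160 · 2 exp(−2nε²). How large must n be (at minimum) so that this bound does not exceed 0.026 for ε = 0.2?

118

Need 2·160·exp(−2nε²) ≤ 0.026, i.e. exp(−2nε²) ≤ 0.026/320.
So 2nε² ≥ ln(320/0.026) = 9.417980.
Hence n ≥ 9.417980/(2·0.2²) = 117.725.
The smallest integer n is 118.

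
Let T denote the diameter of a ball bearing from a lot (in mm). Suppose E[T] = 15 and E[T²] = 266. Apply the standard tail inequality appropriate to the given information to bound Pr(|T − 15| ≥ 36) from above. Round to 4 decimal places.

The first two moments determine the variance, so Chebyshev's inequality is the sharpest standard bound available.
Var(T) = E[T²] − (E[T])² = 266 − 225 = 41.
Chebyshev's inequality: Pr(|T − μ| ≥ t) ≤ Var(T)/t² = 41/1296 = 0.0316.

0.0316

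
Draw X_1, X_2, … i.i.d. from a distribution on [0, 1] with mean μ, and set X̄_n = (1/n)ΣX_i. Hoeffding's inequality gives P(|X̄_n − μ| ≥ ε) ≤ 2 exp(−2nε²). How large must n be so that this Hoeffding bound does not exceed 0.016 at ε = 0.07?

Require 2·exp(−2nε²) ≤ 0.016, i.e. 2nε² ≥ ln(2/0.016) = 4.828314.
So n ≥ 4.828314 / (2·0.07²) = 492.685.
The smallest integer n is 493.

493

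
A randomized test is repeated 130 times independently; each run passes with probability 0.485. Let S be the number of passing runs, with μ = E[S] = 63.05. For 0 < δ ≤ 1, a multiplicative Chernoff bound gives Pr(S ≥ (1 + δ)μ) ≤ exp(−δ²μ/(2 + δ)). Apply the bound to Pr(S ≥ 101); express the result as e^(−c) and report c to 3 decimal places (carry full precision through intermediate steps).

Write 101 = (1 + δ)μ, so δ = 101/63.05 − 1 = 0.6019033…
Then the exponent is δ²μ/(2 + δ) = (101 − μ)² / (μ·(2 + δ)) = 8.779046.

8.779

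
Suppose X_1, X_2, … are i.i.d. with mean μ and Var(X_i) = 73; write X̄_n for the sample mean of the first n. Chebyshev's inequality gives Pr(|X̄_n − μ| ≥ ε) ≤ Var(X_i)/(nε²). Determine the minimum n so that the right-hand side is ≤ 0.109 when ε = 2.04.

Require 73/(n·2.04²) ≤ 0.109, i.e. n ≥ 73/(0.109·2.04²) = 160.930.
The smallest integer n is 161.

161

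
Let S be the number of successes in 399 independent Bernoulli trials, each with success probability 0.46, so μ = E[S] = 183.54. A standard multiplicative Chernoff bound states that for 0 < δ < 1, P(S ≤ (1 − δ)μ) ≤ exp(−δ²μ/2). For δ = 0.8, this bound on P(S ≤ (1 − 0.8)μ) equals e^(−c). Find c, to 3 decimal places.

c = δ²μ/2 = 0.8²·183.54/2 = 58.7328.

58.733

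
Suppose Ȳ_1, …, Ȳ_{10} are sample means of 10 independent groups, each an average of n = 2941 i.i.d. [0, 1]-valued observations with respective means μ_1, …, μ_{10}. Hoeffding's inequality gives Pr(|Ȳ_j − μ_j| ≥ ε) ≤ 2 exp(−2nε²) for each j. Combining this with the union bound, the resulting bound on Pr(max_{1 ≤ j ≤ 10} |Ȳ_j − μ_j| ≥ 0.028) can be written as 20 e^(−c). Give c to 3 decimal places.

Union bound over the 10 events: Pr(max_{1 ≤ j ≤ 10} |Ȳ_j − μ_j| ≥ 0.028) ≤ 10·2·exp(−2nε²) = 20 exp(−2·2941·0.028²).
So c = 2·2941·0.028² = 4.6115.

4.611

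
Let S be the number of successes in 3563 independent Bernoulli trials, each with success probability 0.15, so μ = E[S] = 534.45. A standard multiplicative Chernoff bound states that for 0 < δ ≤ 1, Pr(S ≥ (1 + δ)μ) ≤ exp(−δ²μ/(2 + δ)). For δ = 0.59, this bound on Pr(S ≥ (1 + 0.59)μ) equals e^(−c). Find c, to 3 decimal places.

c = δ²μ/(2 + δ) = 0.59²·534.45/(2 + 0.59) = 71.8309.

71.831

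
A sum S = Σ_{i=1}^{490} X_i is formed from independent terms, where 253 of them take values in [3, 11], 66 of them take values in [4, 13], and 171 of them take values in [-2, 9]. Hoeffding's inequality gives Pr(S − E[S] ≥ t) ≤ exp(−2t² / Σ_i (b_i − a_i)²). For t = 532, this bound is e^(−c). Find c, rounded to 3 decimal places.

13.404

Σ(b_i − a_i)² = 253·8² + 66·9² + 171·11² = 42229.
c = 2t² / 42229 = 2·532² / 42229 = 13.4042.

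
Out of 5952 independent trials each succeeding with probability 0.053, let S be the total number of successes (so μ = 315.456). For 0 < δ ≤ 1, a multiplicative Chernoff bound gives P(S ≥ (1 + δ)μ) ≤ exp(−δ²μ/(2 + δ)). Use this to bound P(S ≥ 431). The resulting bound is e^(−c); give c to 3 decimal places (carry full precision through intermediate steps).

17.885

Write 431 = (1 + δ)μ, so δ = 431/315.456 − 1 = 0.3662761…
Then the exponent is δ²μ/(2 + δ) = (431 − μ)² / (μ·(2 + δ)) = 17.885067.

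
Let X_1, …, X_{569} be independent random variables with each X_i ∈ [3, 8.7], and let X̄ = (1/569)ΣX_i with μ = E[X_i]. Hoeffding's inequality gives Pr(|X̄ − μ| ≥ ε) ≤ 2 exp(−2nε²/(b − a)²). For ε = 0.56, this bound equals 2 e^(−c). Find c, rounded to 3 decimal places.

10.984

c = 2nε²/(b − a)² = 2·569·0.56² / 5.7² = 10.9842.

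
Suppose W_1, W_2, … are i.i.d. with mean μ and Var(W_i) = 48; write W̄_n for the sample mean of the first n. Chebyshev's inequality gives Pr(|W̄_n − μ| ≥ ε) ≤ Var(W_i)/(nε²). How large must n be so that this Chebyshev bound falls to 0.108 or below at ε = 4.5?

22

Require 48/(n·4.5²) ≤ 0.108, i.e. n ≥ 48/(0.108·4.5²) = 21.948.
The smallest integer n is 22.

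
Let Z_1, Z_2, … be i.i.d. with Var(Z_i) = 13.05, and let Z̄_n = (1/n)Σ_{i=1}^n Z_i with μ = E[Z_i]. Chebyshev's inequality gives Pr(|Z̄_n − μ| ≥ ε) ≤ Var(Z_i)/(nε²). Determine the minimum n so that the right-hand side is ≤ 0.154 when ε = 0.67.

Require 13.05/(n·0.67²) ≤ 0.154, i.e. n ≥ 13.05/(0.154·0.67²) = 188.773.
The smallest integer n is 189.

189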